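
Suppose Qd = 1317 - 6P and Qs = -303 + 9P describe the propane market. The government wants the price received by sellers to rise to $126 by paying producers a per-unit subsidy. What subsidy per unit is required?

Required subsidy s = $45 per unit

At a seller price of 126, quantity supplied is -303 + 9·126 = 831.
Buyers absorb 831 only when they pay Pb with 1317 − 6·Pb = 831, i.e. Pb = 81.
s = Ps − Pb = 126 − 81 = 45.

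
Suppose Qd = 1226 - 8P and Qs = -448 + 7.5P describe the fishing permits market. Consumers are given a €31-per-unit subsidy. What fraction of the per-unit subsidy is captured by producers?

Pre-subsidy: 1226 - 8P = -448 + 7.5P gives P* = 108, Q* = 362.
With the rebate, buyers effectively pay Pb = Ps − 31, where Ps is the price sellers receive.
Demand in terms of Ps becomes Qd = 1226 − 8(Ps − 31) = 1474 - 8Ps. Setting this equal to supply: 1474 - 8Ps = -448 + 7.5Ps, so Ps = 124.
Buyers pay Pb = 124 − 31 = 93; Q' = -448 + 7.5·124 = 482.
Buyers' price falls by P* − Pb = 108 − 93 = 15; sellers' price rises by Ps − P* = 124 − 108 = 16.
So producers capture 16/31 = 16/31 of each unit of subsidy.

Producer share = 16/31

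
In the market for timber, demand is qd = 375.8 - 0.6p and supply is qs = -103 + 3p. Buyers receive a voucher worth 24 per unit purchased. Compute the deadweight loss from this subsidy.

Pre-subsidy: 375.8 - 0.6p = -103 + 3p gives p* = 133, q* = 296.
With the rebate, buyers effectively pay pb = ps − 24, where ps is the price sellers receive.
Demand in terms of ps becomes qd = 375.8 − 0.6(ps − 24) = 390.2 - 0.6ps. Setting this equal to supply: 390.2 - 0.6ps = -103 + 3ps, so ps = 137.
Buyers pay pb = 137 − 24 = 113; q' = -103 + 3·137 = 308.
The subsidy expands output by 308 − 296 = 12 past the efficient level; on those units the gap between marginal cost and willingness to pay runs from 0 up to 24.
DWL = ½ × 24 × 12 = 144.

Deadweight loss = 144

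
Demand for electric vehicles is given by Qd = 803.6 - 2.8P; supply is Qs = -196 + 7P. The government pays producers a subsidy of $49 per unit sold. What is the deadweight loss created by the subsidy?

Pre-subsidy: 803.6 - 2.8P = -196 + 7P gives P* = 102, Q* = 518.
With the subsidy, sellers receive Ps = Pb + 49 for each unit, where Pb is the price buyers pay.
Supply in terms of Pb becomes Qs = -196 + 7(Pb + 49) = 147 + 7Pb. Setting this equal to demand: 803.6 - 2.8Pb = 147 + 7Pb, so Pb = 67.
Sellers receive Ps = 67 + 49 = 116; Q' = 803.6 − 2.8·67 = 616.
The subsidy expands output by 616 − 518 = 98 past the efficient level; on those units the gap between marginal cost and willingness to pay runs from 0 up to 49.
DWL = ½ × 49 × 98 = 2401.

Deadweight loss = $2401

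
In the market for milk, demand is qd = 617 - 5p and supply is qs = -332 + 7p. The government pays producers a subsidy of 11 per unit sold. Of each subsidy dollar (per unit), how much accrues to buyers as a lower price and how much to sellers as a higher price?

Buyers gain 77/12 per unit; sellers gain 55/12 per unit

Pre-subsidy: 617 - 5p = -332 + 7p gives p* = 949/12, q* = 2659/12.
With the subsidy, sellers receive ps = pb + 11 for each unit, where pb is the price buyers pay.
Supply in terms of pb becomes qs = -332 + 7(pb + 11) = -255 + 7pb. Setting this equal to demand: 617 - 5pb = -255 + 7pb, so pb = 218/3.
Sellers receive ps = 218/3 + 11 = 251/3; q' = 617 − 5·(218/3) = 761/3.
Buyers' price falls by p* − pb = 949/12 − 218/3 = 77/12; sellers' price rises by ps − p* = 251/3 − 949/12 = 55/12.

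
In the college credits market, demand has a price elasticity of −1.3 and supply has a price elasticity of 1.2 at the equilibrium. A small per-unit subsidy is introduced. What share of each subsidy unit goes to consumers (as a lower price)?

Consumer share = 0.48

For a small subsidy around the equilibrium, the benefit split depends on the relative slopes, which at a point are proportional to the elasticities.
Buyer share = εs/(εs + |εd|) = 1.2/(1.2 + 1.3) = 0.48; seller share = |εd|/(εs + |εd|) = 0.52.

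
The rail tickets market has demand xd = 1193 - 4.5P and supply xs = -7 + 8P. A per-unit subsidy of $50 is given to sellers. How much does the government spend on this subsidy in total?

Government cost = $45250

Pre-subsidy: 1193 - 4.5P = -7 + 8P gives P* = 96, x* = 761.
With the subsidy, sellers receive Ps = Pb + 50 for each unit, where Pb is the price buyers pay.
Supply in terms of Pb becomes xs = -7 + 8(Pb + 50) = 393 + 8Pb. Setting this equal to demand: 1193 - 4.5Pb = 393 + 8Pb, so Pb = 64.
Sellers receive Ps = 64 + 50 = 114; x' = 1193 − 4.5·64 = 905.
Government outlay = subsidy × quantity = 50 × 905 = 45250.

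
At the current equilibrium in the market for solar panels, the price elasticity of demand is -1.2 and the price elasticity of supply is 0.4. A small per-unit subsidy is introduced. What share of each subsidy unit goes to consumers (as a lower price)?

For a small subsidy around the equilibrium, the benefit split depends on the relative slopes, which at a point are proportional to the elasticities.
Buyer share = εs/(εs + |εd|) = 0.4/(0.4 + 1.2) = 0.25; seller share = |εd|/(εs + |εd|) = 0.75.

Consumer share = 0.25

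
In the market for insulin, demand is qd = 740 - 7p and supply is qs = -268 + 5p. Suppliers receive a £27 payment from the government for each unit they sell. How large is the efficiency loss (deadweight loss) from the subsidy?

Deadweight loss = £1063.125

Pre-subsidy: 740 - 7p = -268 + 5p gives p* = 84, q* = 152.
With the subsidy, sellers receive ps = pb + 27 for each unit, where pb is the price buyers pay.
Supply in terms of pb becomes qs = -268 + 5(pb + 27) = -133 + 5pb. Setting this equal to demand: 740 - 7pb = -133 + 5pb, so pb = 72.75.
Sellers receive ps = 72.75 + 27 = 99.75; q' = 740 − 7·72.75 = 230.75.
The subsidy expands output by 230.75 − 152 = 78.75 past the efficient level; on those units the gap between marginal cost and willingness to pay runs from 0 up to 27.
DWL = ½ × 27 × 78.75 = 1063.125.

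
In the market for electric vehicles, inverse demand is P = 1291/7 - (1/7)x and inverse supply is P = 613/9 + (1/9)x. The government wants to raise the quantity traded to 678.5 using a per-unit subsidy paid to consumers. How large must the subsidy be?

Required subsidy s = 56 per unit

At x = 678.5, from the demand curve buyers pay Pb = 1291/7 − (1/7)·678.5 = 87.5; from the supply curve sellers need Ps = 613/9 + (1/9)·678.5 = 143.5.
The subsidy must fill the gap: s = Ps − Pb = 143.5 − 87.5 = 56.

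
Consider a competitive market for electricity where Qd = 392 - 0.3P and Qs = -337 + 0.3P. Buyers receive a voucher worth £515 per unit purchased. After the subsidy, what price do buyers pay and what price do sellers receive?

Pre-subsidy: 392 - 0.3P = -337 + 0.3P gives P* = 1215, Q* = 27.5.
With the rebate, buyers effectively pay Pb = Ps − 515, where Ps is the price sellers receive.
Demand in terms of Ps becomes Qd = 392 − 0.3(Ps − 515) = 546.5 - 0.3Ps. Setting this equal to supply: 546.5 - 0.3Ps = -337 + 0.3Ps, so Ps = 1472.5.
Buyers pay Pb = 1472.5 − 515 = 957.5; Q' = -337 + 0.3·1472.5 = 104.75.

Buyers pay £957.5; sellers receive £1472.5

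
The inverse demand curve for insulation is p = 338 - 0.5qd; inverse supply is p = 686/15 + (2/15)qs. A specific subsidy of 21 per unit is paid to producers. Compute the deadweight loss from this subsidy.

Deadweight loss = 6615/19

Pre-subsidy: 338 - 0.5q = 686/15 + (2/15)q gives q* = 8768/19 and p* = 2038/19.
With the subsidy, sellers receive ps = pb + 21 for each unit, where pb is the price buyers pay.
On the curves, pb = 338 - 0.5q and ps = 686/15 + (2/15)q; the wedge ps − pb = 21 gives 686/15 + (2/15)q − (338 - 0.5q) = 21, so q' = 9398/19.
Then pb = 338 − 0.5·(9398/19) = 1723/19 and ps = 686/15 + (2/15)·(9398/19) = 2122/19.
The subsidy expands output by 9398/19 − 8768/19 = 630/19 past the efficient level; on those units the gap between marginal cost and willingness to pay runs from 0 up to 21.
DWL = ½ × 21 × 630/19 = 6615/19.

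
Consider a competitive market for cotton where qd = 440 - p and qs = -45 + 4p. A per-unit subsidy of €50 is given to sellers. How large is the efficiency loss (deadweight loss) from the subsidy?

Deadweight loss = €1000

Pre-subsidy: 440 - p = -45 + 4p gives p* = 97, q* = 343.
With the subsidy, sellers receive ps = pb + 50 for each unit, where pb is the price buyers pay.
Supply in terms of pb becomes qs = -45 + 4(pb + 50) = 155 + 4pb. Setting this equal to demand: 440 - pb = 155 + 4pb, so pb = 57.
Sellers receive ps = 57 + 50 = 107; q' = 440 − 1·57 = 383.
The subsidy expands output by 383 − 343 = 40 past the efficient level; on those units the gap between marginal cost and willingness to pay runs from 0 up to 50.
DWL = ½ × 50 × 40 = 1000.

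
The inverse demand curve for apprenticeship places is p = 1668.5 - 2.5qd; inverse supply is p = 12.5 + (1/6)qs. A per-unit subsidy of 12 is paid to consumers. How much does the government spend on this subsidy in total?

Pre-subsidy: 1668.5 - 2.5q = 12.5 + (1/6)q gives q* = 621 and p* = 116.
With the rebate, buyers effectively pay pb = ps − 12, where ps is the price sellers receive.
On the curves, pb = 1668.5 - 2.5q and ps = 12.5 + (1/6)q; the wedge ps − pb = 12 gives 12.5 + (1/6)q − (1668.5 - 2.5q) = 12, so q' = 625.5.
Then pb = 1668.5 − 2.5·625.5 = 104.75 and ps = 12.5 + (1/6)·625.5 = 116.75.
Government outlay = subsidy × quantity = 12 × 625.5 = 7506.

Government cost = 7506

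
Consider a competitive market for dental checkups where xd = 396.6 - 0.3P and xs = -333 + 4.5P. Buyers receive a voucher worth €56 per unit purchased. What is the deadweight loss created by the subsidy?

Pre-subsidy: 396.6 - 0.3P = -333 + 4.5P gives P* = 152, x* = 351.
With the rebate, buyers effectively pay Pb = Ps − 56, where Ps is the price sellers receive.
Demand in terms of Ps becomes xd = 396.6 − 0.3(Ps − 56) = 413.4 - 0.3Ps. Setting this equal to supply: 413.4 - 0.3Ps = -333 + 4.5Ps, so Ps = 155.5.
Buyers pay Pb = 155.5 − 56 = 99.5; x' = -333 + 4.5·155.5 = 366.75.
The subsidy expands output by 366.75 − 351 = 15.75 past the efficient level; on those units the gap between marginal cost and willingness to pay runs from 0 up to 56.
DWL = ½ × 56 × 15.75 = 441.

Deadweight loss = €441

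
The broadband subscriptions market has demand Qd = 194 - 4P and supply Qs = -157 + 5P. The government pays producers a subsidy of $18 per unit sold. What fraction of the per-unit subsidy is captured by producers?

Producer share = 4/9

Pre-subsidy: 194 - 4P = -157 + 5P gives P* = 39, Q* = 38.
With the subsidy, sellers receive Ps = Pb + 18 for each unit, where Pb is the price buyers pay.
Supply in terms of Pb becomes Qs = -157 + 5(Pb + 18) = -67 + 5Pb. Setting this equal to demand: 194 - 4Pb = -67 + 5Pb, so Pb = 29.
Sellers receive Ps = 29 + 18 = 47; Q' = 194 − 4·29 = 78.
Buyers' price falls by P* − Pb = 39 − 29 = 10; sellers' price rises by Ps − P* = 47 − 39 = 8.
So producers capture 8/18 = 4/9 of each unit of subsidy.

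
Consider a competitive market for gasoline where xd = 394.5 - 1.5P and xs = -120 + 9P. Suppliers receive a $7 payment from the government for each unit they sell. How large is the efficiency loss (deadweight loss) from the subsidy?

Pre-subsidy: 394.5 - 1.5P = -120 + 9P gives P* = 49, x* = 321.
With the subsidy, sellers receive Ps = Pb + 7 for each unit, where Pb is the price buyers pay.
Supply in terms of Pb becomes xs = -120 + 9(Pb + 7) = -57 + 9Pb. Setting this equal to demand: 394.5 - 1.5Pb = -57 + 9Pb, so Pb = 43.
Sellers receive Ps = 43 + 7 = 50; x' = 394.5 − 1.5·43 = 330.
The subsidy expands output by 330 − 321 = 9 past the efficient level; on those units the gap between marginal cost and willingness to pay runs from 0 up to 7.
DWL = ½ × 7 × 9 = 31.5.

Deadweight loss = $31.5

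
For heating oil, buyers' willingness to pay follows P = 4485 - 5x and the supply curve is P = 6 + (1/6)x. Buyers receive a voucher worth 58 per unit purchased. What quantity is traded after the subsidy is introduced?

Pre-subsidy: 4485 - 5x = 6 + (1/6)x gives x* = 26874/31 and P* = 4665/31.
With the rebate, buyers effectively pay Pb = Ps − 58, where Ps is the price sellers receive.
On the curves, Pb = 4485 - 5x and Ps = 6 + (1/6)x; the wedge Ps − Pb = 58 gives 6 + (1/6)x − (4485 - 5x) = 58, so x' = 27222/31.
Then Pb = 4485 − 5·(27222/31) = 2925/31 and Ps = 6 + (1/6)·(27222/31) = 4723/31.

x' = 27222/31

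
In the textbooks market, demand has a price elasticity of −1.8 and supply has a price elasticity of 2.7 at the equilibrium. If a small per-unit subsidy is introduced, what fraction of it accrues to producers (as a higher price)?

For a small subsidy around the equilibrium, the benefit split depends on the relative slopes, which at a point are proportional to the elasticities.
Buyer share = εs/(εs + |εd|) = 2.7/(2.7 + 1.8) = 0.6; seller share = |εd|/(εs + |εd|) = 0.4.
So producers capture 0.4 of the subsidy.

Producer share = 0.4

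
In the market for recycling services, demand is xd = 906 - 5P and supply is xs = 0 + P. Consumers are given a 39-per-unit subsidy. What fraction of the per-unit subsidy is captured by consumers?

Consumer share = 1/6

Pre-subsidy: 906 - 5P = 0 + P gives P* = 151, x* = 151.
With the rebate, buyers effectively pay Pb = Ps − 39, where Ps is the price sellers receive.
Demand in terms of Ps becomes xd = 906 − 5(Ps − 39) = 1101 - 5Ps. Setting this equal to supply: 1101 - 5Ps = 0 + Ps, so Ps = 183.5.
Buyers pay Pb = 183.5 − 39 = 144.5; x' = 0 + 1·183.5 = 183.5.
Buyers' price falls by P* − Pb = 151 − 144.5 = 6.5; sellers' price rises by Ps − P* = 183.5 − 151 = 32.5.
So consumers capture 6.5/39 = 1/6 of each unit of subsidy.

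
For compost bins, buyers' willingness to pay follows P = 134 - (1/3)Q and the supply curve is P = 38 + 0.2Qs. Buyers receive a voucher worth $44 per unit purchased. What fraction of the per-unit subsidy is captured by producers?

Producer share = 0.375

Pre-subsidy: 134 - (1/3)Q = 38 + 0.2Q gives Q* = 180 and P* = 74.
With the rebate, buyers effectively pay Pb = Ps − 44, where Ps is the price sellers receive.
On the curves, Pb = 134 - (1/3)Q and Ps = 38 + 0.2Q; the wedge Ps − Pb = 44 gives 38 + 0.2Q − (134 - (1/3)Q) = 44, so Q' = 262.5.
Then Pb = 134 − (1/3)·262.5 = 46.5 and Ps = 38 + 0.2·262.5 = 90.5.
Buyers' price falls by P* − Pb = 74 − 46.5 = 27.5; sellers' price rises by Ps − P* = 90.5 − 74 = 16.5.
So producers capture 16.5/44 = 0.375 of each unit of subsidy.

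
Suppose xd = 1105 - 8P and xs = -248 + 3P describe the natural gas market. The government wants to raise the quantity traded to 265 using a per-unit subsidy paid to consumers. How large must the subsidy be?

Required subsidy s = 66 per unit

At x = 265, invert demand for the buyer price: Pb = (1105 − 265)/8 = 105; invert supply for the seller price: Ps = (265 − (-248))/3 = 171.
The subsidy must fill the gap: s = Ps − Pb = 171 − 105 = 66.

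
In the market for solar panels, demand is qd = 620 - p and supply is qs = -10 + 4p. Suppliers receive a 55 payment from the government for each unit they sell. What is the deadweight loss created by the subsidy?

Deadweight loss = 1210

Pre-subsidy: 620 - p = -10 + 4p gives p* = 126, q* = 494.
With the subsidy, sellers receive ps = pb + 55 for each unit, where pb is the price buyers pay.
Supply in terms of pb becomes qs = -10 + 4(pb + 55) = 210 + 4pb. Setting this equal to demand: 620 - pb = 210 + 4pb, so pb = 82.
Sellers receive ps = 82 + 55 = 137; q' = 620 − 1·82 = 538.
The subsidy expands output by 538 − 494 = 44 past the efficient level; on those units the gap between marginal cost and willingness to pay runs from 0 up to 55.
DWL = ½ × 55 × 44 = 1210.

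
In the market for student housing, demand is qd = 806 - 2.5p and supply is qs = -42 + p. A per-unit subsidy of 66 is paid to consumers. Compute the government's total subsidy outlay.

Pre-subsidy: 806 - 2.5p = -42 + p gives p* = 1696/7, q* = 1402/7.
With the rebate, buyers effectively pay pb = ps − 66, where ps is the price sellers receive.
Demand in terms of ps becomes qd = 806 − 2.5(ps − 66) = 971 - 2.5ps. Setting this equal to supply: 971 - 2.5ps = -42 + ps, so ps = 2026/7.
Buyers pay pb = 2026/7 − 66 = 1564/7; q' = -42 + 1·(2026/7) = 1732/7.
Government outlay = subsidy × quantity = 66 × 1732/7 = 114312/7.

Government cost = 114312/7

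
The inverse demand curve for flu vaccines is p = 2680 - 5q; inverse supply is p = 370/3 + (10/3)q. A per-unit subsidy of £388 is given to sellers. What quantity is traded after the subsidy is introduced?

q' = 353.36

Pre-subsidy: 2680 - 5q = 370/3 + (10/3)q gives q* = 306.8 and p* = 1146.
With the subsidy, sellers receive ps = pb + 388 for each unit, where pb is the price buyers pay.
On the curves, pb = 2680 - 5q and ps = 370/3 + (10/3)q; the wedge ps − pb = 388 gives 370/3 + (10/3)q − (2680 - 5q) = 388, so q' = 353.36.
Then pb = 2680 − 5·353.36 = 913.2 and ps = 370/3 + (10/3)·353.36 = 1301.2.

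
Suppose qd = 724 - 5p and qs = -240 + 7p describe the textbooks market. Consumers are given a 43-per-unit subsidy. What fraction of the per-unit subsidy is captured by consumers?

Consumer share = 7/12

Pre-subsidy: 724 - 5p = -240 + 7p gives p* = 241/3, q* = 967/3.
With the rebate, buyers effectively pay pb = ps − 43, where ps is the price sellers receive.
Demand in terms of ps becomes qd = 724 − 5(ps − 43) = 939 - 5ps. Setting this equal to supply: 939 - 5ps = -240 + 7ps, so ps = 98.25.
Buyers pay pb = 98.25 − 43 = 55.25; q' = -240 + 7·98.25 = 447.75.
Buyers' price falls by p* − pb = 241/3 − 55.25 = 301/12; sellers' price rises by ps − p* = 98.25 − 241/3 = 215/12.
So consumers capture (301/12)/43 = 7/12 of each unit of subsidy.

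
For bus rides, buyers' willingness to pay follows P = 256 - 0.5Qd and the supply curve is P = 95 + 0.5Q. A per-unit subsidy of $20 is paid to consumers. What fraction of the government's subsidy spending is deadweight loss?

Pre-subsidy: 256 - 0.5Q = 95 + 0.5Q gives Q* = 161 and P* = 175.5.
With the rebate, buyers effectively pay Pb = Ps − 20, where Ps is the price sellers receive.
On the curves, Pb = 256 - 0.5Q and Ps = 95 + 0.5Q; the wedge Ps − Pb = 20 gives 95 + 0.5Q − (256 - 0.5Q) = 20, so Q' = 181.
Then Pb = 256 − 0.5·181 = 165.5 and Ps = 95 + 0.5·181 = 185.5.
ΔCS = ½(161 + 181)(175.5 − 165.5) = 1710; ΔPS = ½(161 + 181)(185.5 − 175.5) = 1710.
Government spending = 20 × 181 = 3620.
DWL = ½ × 20 × (181 − 161) = 200; fraction = 200 / 3620 = 10/181.

DWL / government spending = 10/181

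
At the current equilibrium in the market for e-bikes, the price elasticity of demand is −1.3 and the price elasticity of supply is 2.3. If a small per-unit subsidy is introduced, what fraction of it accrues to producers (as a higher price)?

For a small subsidy around the equilibrium, the benefit split depends on the relative slopes, which at a point are proportional to the elasticities.
Buyer share = εs/(εs + |εd|) = 2.3/(2.3 + 1.3) = 23/36; seller share = |εd|/(εs + |εd|) = 13/36.
So producers capture 13/36 of the subsidy.

Producer share = 13/36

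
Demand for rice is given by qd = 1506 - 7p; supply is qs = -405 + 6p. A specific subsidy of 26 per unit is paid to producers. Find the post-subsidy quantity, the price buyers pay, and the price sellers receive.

q' = 561; buyers pay 135; sellers receive 161

Pre-subsidy: 1506 - 7p = -405 + 6p gives p* = 147, q* = 477.
With the subsidy, sellers receive ps = pb + 26 for each unit, where pb is the price buyers pay.
Supply in terms of pb becomes qs = -405 + 6(pb + 26) = -249 + 6pb. Setting this equal to demand: 1506 - 7pb = -249 + 6pb, so pb = 135.
Sellers receive ps = 135 + 26 = 161; q' = 1506 − 7·135 = 561.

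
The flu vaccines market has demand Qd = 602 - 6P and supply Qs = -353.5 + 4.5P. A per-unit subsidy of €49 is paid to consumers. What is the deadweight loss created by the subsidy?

Deadweight loss = €3087

Pre-subsidy: 602 - 6P = -353.5 + 4.5P gives P* = 91, Q* = 56.
With the rebate, buyers effectively pay Pb = Ps − 49, where Ps is the price sellers receive.
Demand in terms of Ps becomes Qd = 602 − 6(Ps − 49) = 896 - 6Ps. Setting this equal to supply: 896 - 6Ps = -353.5 + 4.5Ps, so Ps = 119.
Buyers pay Pb = 119 − 49 = 70; Q' = -353.5 + 4.5·119 = 182.
The subsidy expands output by 182 − 56 = 126 past the efficient level; on those units the gap between marginal cost and willingness to pay runs from 0 up to 49.
DWL = ½ × 49 × 126 = 3087.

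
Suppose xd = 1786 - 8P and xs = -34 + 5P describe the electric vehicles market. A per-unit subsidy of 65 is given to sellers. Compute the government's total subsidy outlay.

Government cost = 56290

Pre-subsidy: 1786 - 8P = -34 + 5P gives P* = 140, x* = 666.
With the subsidy, sellers receive Ps = Pb + 65 for each unit, where Pb is the price buyers pay.
Supply in terms of Pb becomes xs = -34 + 5(Pb + 65) = 291 + 5Pb. Setting this equal to demand: 1786 - 8Pb = 291 + 5Pb, so Pb = 115.
Sellers receive Ps = 115 + 65 = 180; x' = 1786 − 8·115 = 866.
Government outlay = subsidy × quantity = 65 × 866 = 56290.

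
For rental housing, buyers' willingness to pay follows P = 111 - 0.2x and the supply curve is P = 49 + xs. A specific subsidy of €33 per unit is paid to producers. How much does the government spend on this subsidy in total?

Pre-subsidy: 111 - 0.2x = 49 + x gives x* = 155/3 and P* = 302/3.
With the subsidy, sellers receive Ps = Pb + 33 for each unit, where Pb is the price buyers pay.
On the curves, Pb = 111 - 0.2x and Ps = 49 + x; the wedge Ps − Pb = 33 gives 49 + x − (111 - 0.2x) = 33, so x' = 475/6.
Then Pb = 111 − 0.2·(475/6) = 571/6 and Ps = 49 + 1·(475/6) = 769/6.
Government outlay = subsidy × quantity = 33 × 475/6 = 2612.5.

Government cost = €2612.5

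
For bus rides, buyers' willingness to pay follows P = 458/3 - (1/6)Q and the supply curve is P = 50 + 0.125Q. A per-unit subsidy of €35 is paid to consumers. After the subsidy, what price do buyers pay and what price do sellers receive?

Pre-subsidy: 458/3 - (1/6)Q = 50 + 0.125Q gives Q* = 352 and P* = 94.
With the rebate, buyers effectively pay Pb = Ps − 35, where Ps is the price sellers receive.
On the curves, Pb = 458/3 - (1/6)Q and Ps = 50 + 0.125Q; the wedge Ps − Pb = 35 gives 50 + 0.125Q − (458/3 - (1/6)Q) = 35, so Q' = 472.
Then Pb = 458/3 − (1/6)·472 = 74 and Ps = 50 + 0.125·472 = 109.

Buyers pay €74; sellers receive €109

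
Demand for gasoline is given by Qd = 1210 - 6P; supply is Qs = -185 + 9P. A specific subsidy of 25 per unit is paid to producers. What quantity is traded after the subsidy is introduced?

Q' = 742

Pre-subsidy: 1210 - 6P = -185 + 9P gives P* = 93, Q* = 652.
With the subsidy, sellers receive Ps = Pb + 25 for each unit, where Pb is the price buyers pay.
Supply in terms of Pb becomes Qs = -185 + 9(Pb + 25) = 40 + 9Pb. Setting this equal to demand: 1210 - 6Pb = 40 + 9Pb, so Pb = 78.
Sellers receive Ps = 78 + 25 = 103; Q' = 1210 − 6·78 = 742.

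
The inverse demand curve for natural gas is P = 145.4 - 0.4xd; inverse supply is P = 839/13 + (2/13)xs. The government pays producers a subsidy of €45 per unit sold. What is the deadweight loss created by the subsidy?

Deadweight loss = €1828.125

Pre-subsidy: 145.4 - 0.4x = 839/13 + (2/13)x gives x* = 146 and P* = 87.
With the subsidy, sellers receive Ps = Pb + 45 for each unit, where Pb is the price buyers pay.
On the curves, Pb = 145.4 - 0.4x and Ps = 839/13 + (2/13)x; the wedge Ps − Pb = 45 gives 839/13 + (2/13)x − (145.4 - 0.4x) = 45, so x' = 227.25.
Then Pb = 145.4 − 0.4·227.25 = 54.5 and Ps = 839/13 + (2/13)·227.25 = 99.5.
The subsidy expands output by 227.25 − 146 = 81.25 past the efficient level; on those units the gap between marginal cost and willingness to pay runs from 0 up to 45.
DWL = ½ × 45 × 81.25 = 1828.125.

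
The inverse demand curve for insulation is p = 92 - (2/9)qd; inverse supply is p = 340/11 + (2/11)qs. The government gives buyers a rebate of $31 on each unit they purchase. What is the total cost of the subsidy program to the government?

Pre-subsidy: 92 - (2/9)q = 340/11 + (2/11)q gives q* = 151.2 and p* = 58.4.
With the rebate, buyers effectively pay pb = ps − 31, where ps is the price sellers receive.
On the curves, pb = 92 - (2/9)q and ps = 340/11 + (2/11)q; the wedge ps − pb = 31 gives 340/11 + (2/11)q − (92 - (2/9)q) = 31, so q' = 227.925.
Then pb = 92 − (2/9)·227.925 = 41.35 and ps = 340/11 + (2/11)·227.925 = 72.35.
Government outlay = subsidy × quantity = 31 × 227.925 = 7065.675.

Government cost = $7065.675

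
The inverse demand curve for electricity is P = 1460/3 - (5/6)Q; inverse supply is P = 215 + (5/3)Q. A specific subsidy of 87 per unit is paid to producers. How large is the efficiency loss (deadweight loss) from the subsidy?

Pre-subsidy: 1460/3 - (5/6)Q = 215 + (5/3)Q gives Q* = 326/3 and P* = 3565/9.
With the subsidy, sellers receive Ps = Pb + 87 for each unit, where Pb is the price buyers pay.
On the curves, Pb = 1460/3 - (5/6)Q and Ps = 215 + (5/3)Q; the wedge Ps − Pb = 87 gives 215 + (5/3)Q − (1460/3 - (5/6)Q) = 87, so Q' = 2152/15.
Then Pb = 1460/3 − (5/6)·(2152/15) = 3304/9 and Ps = 215 + (5/3)·(2152/15) = 4087/9.
The subsidy expands output by 2152/15 − 326/3 = 34.8 past the efficient level; on those units the gap between marginal cost and willingness to pay runs from 0 up to 87.
DWL = ½ × 87 × 34.8 = 1513.8.

Deadweight loss = 1513.8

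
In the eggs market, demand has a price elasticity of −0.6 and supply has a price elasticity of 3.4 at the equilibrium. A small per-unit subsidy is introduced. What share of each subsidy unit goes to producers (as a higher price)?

For a small subsidy around the equilibrium, the benefit split depends on the relative slopes, which at a point are proportional to the elasticities.
Buyer share = εs/(εs + |εd|) = 3.4/(3.4 + 0.6) = 0.85; seller share = |εd|/(εs + |εd|) = 0.15.
So producers capture 0.15 of the subsidy.

Producer share = 0.15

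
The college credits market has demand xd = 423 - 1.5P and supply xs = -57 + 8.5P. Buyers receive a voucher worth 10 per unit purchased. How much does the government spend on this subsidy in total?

Government cost = 3637.5

Pre-subsidy: 423 - 1.5P = -57 + 8.5P gives P* = 48, x* = 351.
With the rebate, buyers effectively pay Pb = Ps − 10, where Ps is the price sellers receive.
Demand in terms of Ps becomes xd = 423 − 1.5(Ps − 10) = 438 - 1.5Ps. Setting this equal to supply: 438 - 1.5Ps = -57 + 8.5Ps, so Ps = 49.5.
Buyers pay Pb = 49.5 − 10 = 39.5; x' = -57 + 8.5·49.5 = 363.75.
Government outlay = subsidy × quantity = 10 × 363.75 = 3637.5.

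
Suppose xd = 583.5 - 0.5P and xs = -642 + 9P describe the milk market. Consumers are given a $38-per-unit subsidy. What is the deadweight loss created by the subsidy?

Pre-subsidy: 583.5 - 0.5P = -642 + 9P gives P* = 129, x* = 519.
With the rebate, buyers effectively pay Pb = Ps − 38, where Ps is the price sellers receive.
Demand in terms of Ps becomes xd = 583.5 − 0.5(Ps − 38) = 602.5 - 0.5Ps. Setting this equal to supply: 602.5 - 0.5Ps = -642 + 9Ps, so Ps = 131.
Buyers pay Pb = 131 − 38 = 93; x' = -642 + 9·131 = 537.
The subsidy expands output by 537 − 519 = 18 past the efficient level; on those units the gap between marginal cost and willingness to pay runs from 0 up to 38.
DWL = ½ × 38 × 18 = 342.

Deadweight loss = $342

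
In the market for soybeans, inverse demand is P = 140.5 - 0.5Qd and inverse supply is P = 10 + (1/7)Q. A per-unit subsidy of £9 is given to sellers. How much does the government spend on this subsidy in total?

Pre-subsidy: 140.5 - 0.5Q = 10 + (1/7)Q gives Q* = 203 and P* = 39.
With the subsidy, sellers receive Ps = Pb + 9 for each unit, where Pb is the price buyers pay.
On the curves, Pb = 140.5 - 0.5Q and Ps = 10 + (1/7)Q; the wedge Ps − Pb = 9 gives 10 + (1/7)Q − (140.5 - 0.5Q) = 9, so Q' = 217.
Then Pb = 140.5 − 0.5·217 = 32 and Ps = 10 + (1/7)·217 = 41.
Government outlay = subsidy × quantity = 9 × 217 = 1953.

Government cost = £1953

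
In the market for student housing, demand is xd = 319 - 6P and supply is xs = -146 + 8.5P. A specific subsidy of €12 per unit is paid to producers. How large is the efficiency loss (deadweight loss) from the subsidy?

Pre-subsidy: 319 - 6P = -146 + 8.5P gives P* = 930/29, x* = 3671/29.
With the subsidy, sellers receive Ps = Pb + 12 for each unit, where Pb is the price buyers pay.
Supply in terms of Pb becomes xs = -146 + 8.5(Pb + 12) = -44 + 8.5Pb. Setting this equal to demand: 319 - 6Pb = -44 + 8.5Pb, so Pb = 726/29.
Sellers receive Ps = 726/29 + 12 = 1074/29; x' = 319 − 6·(726/29) = 4895/29.
The subsidy expands output by 4895/29 − 3671/29 = 1224/29 past the efficient level; on those units the gap between marginal cost and willingness to pay runs from 0 up to 12.
DWL = ½ × 12 × 1224/29 = 7344/29.

Deadweight loss = 7344/29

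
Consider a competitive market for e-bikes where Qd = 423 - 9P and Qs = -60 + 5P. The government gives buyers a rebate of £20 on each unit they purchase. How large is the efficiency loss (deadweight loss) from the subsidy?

Deadweight loss = 4500/7

Pre-subsidy: 423 - 9P = -60 + 5P gives P* = 34.5, Q* = 112.5.
With the rebate, buyers effectively pay Pb = Ps − 20, where Ps is the price sellers receive.
Demand in terms of Ps becomes Qd = 423 − 9(Ps − 20) = 603 - 9Ps. Setting this equal to supply: 603 - 9Ps = -60 + 5Ps, so Ps = 663/14.
Buyers pay Pb = 663/14 − 20 = 383/14; Q' = -60 + 5·(663/14) = 2475/14.
The subsidy expands output by 2475/14 − 112.5 = 450/7 past the efficient level; on those units the gap between marginal cost and willingness to pay runs from 0 up to 20.
DWL = ½ × 20 × 450/7 = 4500/7.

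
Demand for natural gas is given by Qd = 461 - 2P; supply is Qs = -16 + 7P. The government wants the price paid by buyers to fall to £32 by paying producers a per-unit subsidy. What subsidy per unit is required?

Required subsidy s = £27 per unit

At a buyer price of 32, quantity demanded is 461 − 2·32 = 397.
Sellers supply 397 only when they receive Ps with -16 + 7·Ps = 397, i.e. Ps = 59.
s = Ps − Pb = 59 − 32 = 27.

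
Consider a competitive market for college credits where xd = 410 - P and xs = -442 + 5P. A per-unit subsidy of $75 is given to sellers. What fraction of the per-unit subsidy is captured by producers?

Producer share = 1/6

Pre-subsidy: 410 - P = -442 + 5P gives P* = 142, x* = 268.
With the subsidy, sellers receive Ps = Pb + 75 for each unit, where Pb is the price buyers pay.
Supply in terms of Pb becomes xs = -442 + 5(Pb + 75) = -67 + 5Pb. Setting this equal to demand: 410 - Pb = -67 + 5Pb, so Pb = 79.5.
Sellers receive Ps = 79.5 + 75 = 154.5; x' = 410 − 1·79.5 = 330.5.
Buyers' price falls by P* − Pb = 142 − 79.5 = 62.5; sellers' price rises by Ps − P* = 154.5 − 142 = 12.5.
So producers capture 12.5/75 = 1/6 of each unit of subsidy.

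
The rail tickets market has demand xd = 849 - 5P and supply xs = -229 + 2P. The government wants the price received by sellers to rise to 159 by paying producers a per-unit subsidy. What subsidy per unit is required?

Required subsidy s = 7 per unit

At a seller price of 159, quantity supplied is -229 + 2·159 = 89.
Buyers absorb 89 only when they pay Pb with 849 − 5·Pb = 89, i.e. Pb = 152.
s = Ps − Pb = 159 − 152 = 7.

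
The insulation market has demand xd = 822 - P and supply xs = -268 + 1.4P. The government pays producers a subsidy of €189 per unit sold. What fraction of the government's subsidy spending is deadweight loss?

DWL / government spending = 1323/11474

Pre-subsidy: 822 - P = -268 + 1.4P gives P* = 2725/6, x* = 2207/6.
With the subsidy, sellers receive Ps = Pb + 189 for each unit, where Pb is the price buyers pay.
Supply in terms of Pb becomes xs = -268 + 1.4(Pb + 189) = -3.4 + 1.4Pb. Setting this equal to demand: 822 - Pb = -3.4 + 1.4Pb, so Pb = 4127/12.
Sellers receive Ps = 4127/12 + 189 = 6395/12; x' = 822 − 1·(4127/12) = 5737/12.
ΔCS = ½(2207/6 + 5737/12)(2725/6 − 4127/12) = 46631.15625; ΔPS = ½(2207/6 + 5737/12)(6395/12 − 2725/6) = 33307.96875.
Government spending = 189 × 5737/12 = 90357.75.
DWL = ½ × 189 × (5737/12 − 2207/6) = 10418.625; fraction = 10418.625 / 90357.75 = 1323/11474.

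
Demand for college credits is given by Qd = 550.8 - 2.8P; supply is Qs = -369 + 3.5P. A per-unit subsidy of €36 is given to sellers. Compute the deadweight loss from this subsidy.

Deadweight loss = €1008

Pre-subsidy: 550.8 - 2.8P = -369 + 3.5P gives P* = 146, Q* = 142.
With the subsidy, sellers receive Ps = Pb + 36 for each unit, where Pb is the price buyers pay.
Supply in terms of Pb becomes Qs = -369 + 3.5(Pb + 36) = -243 + 3.5Pb. Setting this equal to demand: 550.8 - 2.8Pb = -243 + 3.5Pb, so Pb = 126.
Sellers receive Ps = 126 + 36 = 162; Q' = 550.8 − 2.8·126 = 198.
The subsidy expands output by 198 − 142 = 56 past the efficient level; on those units the gap between marginal cost and willingness to pay runs from 0 up to 36.
DWL = ½ × 36 × 56 = 1008.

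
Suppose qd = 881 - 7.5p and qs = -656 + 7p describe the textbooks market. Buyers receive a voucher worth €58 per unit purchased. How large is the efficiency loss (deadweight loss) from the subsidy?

Pre-subsidy: 881 - 7.5p = -656 + 7p gives p* = 106, q* = 86.
With the rebate, buyers effectively pay pb = ps − 58, where ps is the price sellers receive.
Demand in terms of ps becomes qd = 881 − 7.5(ps − 58) = 1316 - 7.5ps. Setting this equal to supply: 1316 - 7.5ps = -656 + 7ps, so ps = 136.
Buyers pay pb = 136 − 58 = 78; q' = -656 + 7·136 = 296.
The subsidy expands output by 296 − 86 = 210 past the efficient level; on those units the gap between marginal cost and willingness to pay runs from 0 up to 58.
DWL = ½ × 58 × 210 = 6090.

Deadweight loss = €6090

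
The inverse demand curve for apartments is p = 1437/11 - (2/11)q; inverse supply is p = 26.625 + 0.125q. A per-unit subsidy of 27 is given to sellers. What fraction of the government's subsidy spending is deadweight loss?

Pre-subsidy: 1437/11 - (2/11)q = 26.625 + 0.125q gives q* = 339 and p* = 69.
With the subsidy, sellers receive ps = pb + 27 for each unit, where pb is the price buyers pay.
On the curves, pb = 1437/11 - (2/11)q and ps = 26.625 + 0.125q; the wedge ps − pb = 27 gives 26.625 + 0.125q − (1437/11 - (2/11)q) = 27, so q' = 427.
Then pb = 1437/11 − (2/11)·427 = 53 and ps = 26.625 + 0.125·427 = 80.
ΔCS = ½(339 + 427)(69 − 53) = 6128; ΔPS = ½(339 + 427)(80 − 69) = 4213.
Government spending = 27 × 427 = 11529.
DWL = ½ × 27 × (427 − 339) = 1188; fraction = 1188 / 11529 = 44/427.

DWL / government spending = 44/427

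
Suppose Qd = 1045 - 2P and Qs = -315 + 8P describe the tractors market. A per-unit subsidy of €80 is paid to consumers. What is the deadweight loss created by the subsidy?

Deadweight loss = €5120

Pre-subsidy: 1045 - 2P = -315 + 8P gives P* = 136, Q* = 773.
With the rebate, buyers effectively pay Pb = Ps − 80, where Ps is the price sellers receive.
Demand in terms of Ps becomes Qd = 1045 − 2(Ps − 80) = 1205 - 2Ps. Setting this equal to supply: 1205 - 2Ps = -315 + 8Ps, so Ps = 152.
Buyers pay Pb = 152 − 80 = 72; Q' = -315 + 8·152 = 901.
The subsidy expands output by 901 − 773 = 128 past the efficient level; on those units the gap between marginal cost and willingness to pay runs from 0 up to 80.
DWL = ½ × 80 × 128 = 5120.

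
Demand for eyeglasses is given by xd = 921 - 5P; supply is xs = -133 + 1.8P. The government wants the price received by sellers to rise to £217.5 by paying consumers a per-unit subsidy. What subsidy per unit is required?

At a seller price of 217.5, quantity supplied is -133 + 1.8·217.5 = 258.5.
Buyers absorb 258.5 only when they pay Pb with 921 − 5·Pb = 258.5, i.e. Pb = 132.5.
s = Ps − Pb = 217.5 − 132.5 = 85.

Required subsidy s = £85 per unit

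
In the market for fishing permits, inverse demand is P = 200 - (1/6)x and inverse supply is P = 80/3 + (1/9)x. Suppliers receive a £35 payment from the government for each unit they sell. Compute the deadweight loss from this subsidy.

Deadweight loss = £2205

Pre-subsidy: 200 - (1/6)x = 80/3 + (1/9)x gives x* = 624 and P* = 96.
With the subsidy, sellers receive Ps = Pb + 35 for each unit, where Pb is the price buyers pay.
On the curves, Pb = 200 - (1/6)x and Ps = 80/3 + (1/9)x; the wedge Ps − Pb = 35 gives 80/3 + (1/9)x − (200 - (1/6)x) = 35, so x' = 750.
Then Pb = 200 − (1/6)·750 = 75 and Ps = 80/3 + (1/9)·750 = 110.
The subsidy expands output by 750 − 624 = 126 past the efficient level; on those units the gap between marginal cost and willingness to pay runs from 0 up to 35.
DWL = ½ × 35 × 126 = 2205.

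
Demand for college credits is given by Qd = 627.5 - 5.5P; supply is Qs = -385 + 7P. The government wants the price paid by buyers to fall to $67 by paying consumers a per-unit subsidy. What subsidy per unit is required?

Required subsidy s = $25 per unit

At a buyer price of 67, quantity demanded is 627.5 − 5.5·67 = 259.
Sellers supply 259 only when they receive Ps with -385 + 7·Ps = 259, i.e. Ps = 92.
s = Ps − Pb = 92 − 67 = 25.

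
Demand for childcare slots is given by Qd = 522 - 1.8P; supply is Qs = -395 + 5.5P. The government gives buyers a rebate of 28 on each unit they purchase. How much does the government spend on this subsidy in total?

Pre-subsidy: 522 - 1.8P = -395 + 5.5P gives P* = 9170/73, Q* = 21600/73.
With the rebate, buyers effectively pay Pb = Ps − 28, where Ps is the price sellers receive.
Demand in terms of Ps becomes Qd = 522 − 1.8(Ps − 28) = 572.4 - 1.8Ps. Setting this equal to supply: 572.4 - 1.8Ps = -395 + 5.5Ps, so Ps = 9674/73.
Buyers pay Pb = 9674/73 − 28 = 7630/73; Q' = -395 + 5.5·(9674/73) = 24372/73.
Government outlay = subsidy × quantity = 28 × 24372/73 = 682416/73.

Government cost = 682416/73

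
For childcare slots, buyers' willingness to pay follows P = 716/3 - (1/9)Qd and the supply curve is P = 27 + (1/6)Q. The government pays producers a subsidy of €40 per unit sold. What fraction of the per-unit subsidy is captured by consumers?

Consumer share = 0.4

Pre-subsidy: 716/3 - (1/9)Q = 27 + (1/6)Q gives Q* = 762 and P* = 154.
With the subsidy, sellers receive Ps = Pb + 40 for each unit, where Pb is the price buyers pay.
On the curves, Pb = 716/3 - (1/9)Q and Ps = 27 + (1/6)Q; the wedge Ps − Pb = 40 gives 27 + (1/6)Q − (716/3 - (1/9)Q) = 40, so Q' = 906.
Then Pb = 716/3 − (1/9)·906 = 138 and Ps = 27 + (1/6)·906 = 178.
Buyers' price falls by P* − Pb = 154 − 138 = 16; sellers' price rises by Ps − P* = 178 − 154 = 24.
So consumers capture 16/40 = 0.4 of each unit of subsidy.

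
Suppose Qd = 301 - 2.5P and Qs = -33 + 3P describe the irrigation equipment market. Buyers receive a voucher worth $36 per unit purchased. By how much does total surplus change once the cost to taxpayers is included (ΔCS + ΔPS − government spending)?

Pre-subsidy: 301 - 2.5P = -33 + 3P gives P* = 668/11, Q* = 1641/11.
With the rebate, buyers effectively pay Pb = Ps − 36, where Ps is the price sellers receive.
Demand in terms of Ps becomes Qd = 301 − 2.5(Ps − 36) = 391 - 2.5Ps. Setting this equal to supply: 391 - 2.5Ps = -33 + 3Ps, so Ps = 848/11.
Buyers pay Pb = 848/11 − 36 = 452/11; Q' = -33 + 3·(848/11) = 2181/11.
ΔCS = ½(1641/11 + 2181/11)(668/11 − 452/11) = 412776/121; ΔPS = ½(1641/11 + 2181/11)(848/11 − 668/11) = 343980/121.
Government spending = 36 × 2181/11 = 78516/11.
Net change = 412776/121 + 343980/121 − 78516/11 = -9720/11. The loss equals the DWL triangle ½·36·540/11.

Net change in total surplus = -9720/11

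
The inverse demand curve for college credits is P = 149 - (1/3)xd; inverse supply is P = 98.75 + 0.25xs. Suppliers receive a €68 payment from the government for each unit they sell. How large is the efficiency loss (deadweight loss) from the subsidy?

Deadweight loss = 27744/7

Pre-subsidy: 149 - (1/3)x = 98.75 + 0.25x gives x* = 603/7 and P* = 842/7.
With the subsidy, sellers receive Ps = Pb + 68 for each unit, where Pb is the price buyers pay.
On the curves, Pb = 149 - (1/3)x and Ps = 98.75 + 0.25x; the wedge Ps − Pb = 68 gives 98.75 + 0.25x − (149 - (1/3)x) = 68, so x' = 1419/7.
Then Pb = 149 − (1/3)·(1419/7) = 570/7 and Ps = 98.75 + 0.25·(1419/7) = 1046/7.
The subsidy expands output by 1419/7 − 603/7 = 816/7 past the efficient level; on those units the gap between marginal cost and willingness to pay runs from 0 up to 68.
DWL = ½ × 68 × 816/7 = 27744/7.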